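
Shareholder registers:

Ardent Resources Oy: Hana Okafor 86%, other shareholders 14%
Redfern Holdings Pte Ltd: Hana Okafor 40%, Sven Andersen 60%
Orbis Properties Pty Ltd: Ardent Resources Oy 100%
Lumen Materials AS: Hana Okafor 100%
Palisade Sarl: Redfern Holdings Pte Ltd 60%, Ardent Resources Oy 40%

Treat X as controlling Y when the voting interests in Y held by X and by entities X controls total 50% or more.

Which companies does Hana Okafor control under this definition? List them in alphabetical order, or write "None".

Ardent Resources Oy, Lumen Materials AS, Orbis Properties Pty Ltd

Hana holds 86% of Ardent, so Hana controls Ardent.
Ardent holds 100% of Orbis, so Hana controls Orbis.
Hana holds 100% of Lumen, so Hana controls Lumen.
No other company's threshold is met.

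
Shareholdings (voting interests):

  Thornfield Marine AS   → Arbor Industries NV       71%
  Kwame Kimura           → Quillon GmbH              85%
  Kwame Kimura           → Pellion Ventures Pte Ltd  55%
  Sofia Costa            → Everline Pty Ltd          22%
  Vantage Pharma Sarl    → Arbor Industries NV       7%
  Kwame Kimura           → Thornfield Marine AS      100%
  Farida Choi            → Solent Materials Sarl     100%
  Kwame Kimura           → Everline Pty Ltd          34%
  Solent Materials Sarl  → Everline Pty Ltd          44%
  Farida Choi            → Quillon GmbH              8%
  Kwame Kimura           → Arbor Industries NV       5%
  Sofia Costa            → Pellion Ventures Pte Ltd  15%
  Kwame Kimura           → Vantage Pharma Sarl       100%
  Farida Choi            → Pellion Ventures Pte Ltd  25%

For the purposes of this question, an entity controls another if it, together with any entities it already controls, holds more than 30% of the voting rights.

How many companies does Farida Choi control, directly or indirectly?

2

Farida holds 100% of Solent, so Farida controls Solent.
Solent holds 44% of Everline, so Farida controls Everline.
No other company's threshold is met.
Farida controls 2 companies.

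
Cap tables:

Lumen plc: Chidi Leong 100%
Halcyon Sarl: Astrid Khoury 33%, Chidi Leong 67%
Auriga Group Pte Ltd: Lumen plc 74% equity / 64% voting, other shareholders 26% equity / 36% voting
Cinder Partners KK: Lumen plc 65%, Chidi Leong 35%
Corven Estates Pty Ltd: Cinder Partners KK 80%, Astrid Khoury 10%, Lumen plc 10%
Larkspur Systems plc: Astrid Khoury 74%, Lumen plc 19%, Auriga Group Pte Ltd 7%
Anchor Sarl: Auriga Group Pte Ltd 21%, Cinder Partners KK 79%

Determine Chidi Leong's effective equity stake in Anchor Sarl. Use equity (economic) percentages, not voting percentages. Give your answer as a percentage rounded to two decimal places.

Chidi reaches Anchor along 3 paths.
Via Lumen → Auriga: 100% × 74% × 21% = 15.54%.
Via Lumen → Cinder: 100% × 65% × 79% = 51.35%.
Via Cinder: 35% × 79% = 27.65%.
Total: 15.54% + 51.35% + 27.65% = 94.54%.

94.54%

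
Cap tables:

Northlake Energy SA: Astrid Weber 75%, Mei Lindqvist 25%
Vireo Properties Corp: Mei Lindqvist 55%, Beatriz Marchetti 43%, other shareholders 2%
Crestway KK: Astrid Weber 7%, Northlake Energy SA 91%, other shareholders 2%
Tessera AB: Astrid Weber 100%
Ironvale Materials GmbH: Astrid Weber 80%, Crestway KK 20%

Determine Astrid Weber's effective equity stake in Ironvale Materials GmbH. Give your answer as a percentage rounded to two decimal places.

Astrid reaches Ironvale along 3 paths.
Direct stake: 80% = 80%.
Via Crestway: 7% × 20% = 1.4%.
Via Northlake → Crestway: 75% × 91% × 20% = 13.65%.
Total: 80% + 1.4% + 13.65% = 95.05%.

95.05%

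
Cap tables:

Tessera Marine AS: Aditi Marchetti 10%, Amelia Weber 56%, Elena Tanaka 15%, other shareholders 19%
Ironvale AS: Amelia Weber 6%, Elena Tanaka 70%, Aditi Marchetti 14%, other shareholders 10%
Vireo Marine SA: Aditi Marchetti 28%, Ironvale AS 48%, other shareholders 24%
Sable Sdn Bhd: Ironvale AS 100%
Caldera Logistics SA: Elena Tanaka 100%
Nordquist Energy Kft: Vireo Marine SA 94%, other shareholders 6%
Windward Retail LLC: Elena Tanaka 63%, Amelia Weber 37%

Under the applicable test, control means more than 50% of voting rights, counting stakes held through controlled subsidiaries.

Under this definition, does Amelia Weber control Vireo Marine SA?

Amelia holds 56% of Tessera, so Amelia controls Tessera.
Neither Amelia nor any entity Amelia controls holds any voting interest in Vireo.
So Amelia does not control Vireo.

No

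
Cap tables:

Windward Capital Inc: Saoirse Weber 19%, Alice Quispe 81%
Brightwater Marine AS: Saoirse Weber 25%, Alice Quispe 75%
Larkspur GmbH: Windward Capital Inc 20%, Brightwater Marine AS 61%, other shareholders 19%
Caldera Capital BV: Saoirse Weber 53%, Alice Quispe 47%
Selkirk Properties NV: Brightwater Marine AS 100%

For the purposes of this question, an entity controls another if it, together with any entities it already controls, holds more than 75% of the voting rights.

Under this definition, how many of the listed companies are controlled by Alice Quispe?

1

Alice holds 81% of Windward, so Alice controls Windward.
No other company's threshold is met.
Alice controls 1 company.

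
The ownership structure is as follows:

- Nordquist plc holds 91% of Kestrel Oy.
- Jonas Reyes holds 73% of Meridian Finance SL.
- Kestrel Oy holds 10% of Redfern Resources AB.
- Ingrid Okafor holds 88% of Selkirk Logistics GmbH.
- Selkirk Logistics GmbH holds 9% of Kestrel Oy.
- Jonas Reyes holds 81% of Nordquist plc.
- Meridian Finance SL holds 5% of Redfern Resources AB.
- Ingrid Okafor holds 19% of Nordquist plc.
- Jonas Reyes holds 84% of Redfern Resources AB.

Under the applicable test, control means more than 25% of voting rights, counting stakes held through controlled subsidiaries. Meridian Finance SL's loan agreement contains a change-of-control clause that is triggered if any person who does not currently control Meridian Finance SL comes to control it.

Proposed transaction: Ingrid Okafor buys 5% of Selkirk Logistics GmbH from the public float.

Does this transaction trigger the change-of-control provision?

No

The purchase changes only Ingrid's holdings, so Ingrid is the only person who could newly come to control Meridian.
Ingrid holds 88% of Selkirk, so Ingrid controls Selkirk.
Neither Ingrid nor any entity Ingrid controls holds any voting interest in Meridian.
So before the transaction, Ingrid does not control Meridian.
After the purchase, Ingrid's direct stake in Selkirk rises to 88% + 5% = 93%.
Ingrid holds 93% of Selkirk, so Ingrid controls Selkirk.
After the transaction, neither Ingrid nor any entity Ingrid controls holds a voting interest in Meridian, so Ingrid still does not control it.
No new person acquires control, so the clause is not triggered.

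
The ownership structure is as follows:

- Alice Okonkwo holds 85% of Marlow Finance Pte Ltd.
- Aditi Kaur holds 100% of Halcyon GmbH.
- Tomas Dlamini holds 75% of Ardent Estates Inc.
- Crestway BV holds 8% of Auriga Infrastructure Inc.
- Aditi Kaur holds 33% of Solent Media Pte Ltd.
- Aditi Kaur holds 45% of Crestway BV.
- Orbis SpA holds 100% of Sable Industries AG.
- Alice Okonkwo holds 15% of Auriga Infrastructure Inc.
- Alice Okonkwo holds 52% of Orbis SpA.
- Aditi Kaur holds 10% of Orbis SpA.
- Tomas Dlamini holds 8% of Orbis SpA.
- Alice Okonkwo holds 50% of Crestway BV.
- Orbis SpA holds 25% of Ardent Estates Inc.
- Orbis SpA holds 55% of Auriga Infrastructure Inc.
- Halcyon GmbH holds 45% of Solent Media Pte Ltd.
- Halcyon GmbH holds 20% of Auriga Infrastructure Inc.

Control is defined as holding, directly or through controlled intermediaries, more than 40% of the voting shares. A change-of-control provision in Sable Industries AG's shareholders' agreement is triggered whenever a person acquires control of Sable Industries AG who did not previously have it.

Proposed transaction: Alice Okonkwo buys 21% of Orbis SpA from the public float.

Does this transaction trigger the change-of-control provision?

No

The purchase changes only Alice's holdings, so Alice is the only person who could newly come to control Sable.
Alice holds 52% of Orbis, so Alice controls Orbis.
Orbis holds 100% of Sable, so Alice controls Sable.
So Alice already controls Sable before the transaction.
After the purchase, Alice's direct stake in Orbis rises to 52% + 21% = 73%.
Alice controlled Sable already, so this is not a new person acquiring control; every other person's position is unchanged or reduced.
No new person acquires control, so the clause is not triggered.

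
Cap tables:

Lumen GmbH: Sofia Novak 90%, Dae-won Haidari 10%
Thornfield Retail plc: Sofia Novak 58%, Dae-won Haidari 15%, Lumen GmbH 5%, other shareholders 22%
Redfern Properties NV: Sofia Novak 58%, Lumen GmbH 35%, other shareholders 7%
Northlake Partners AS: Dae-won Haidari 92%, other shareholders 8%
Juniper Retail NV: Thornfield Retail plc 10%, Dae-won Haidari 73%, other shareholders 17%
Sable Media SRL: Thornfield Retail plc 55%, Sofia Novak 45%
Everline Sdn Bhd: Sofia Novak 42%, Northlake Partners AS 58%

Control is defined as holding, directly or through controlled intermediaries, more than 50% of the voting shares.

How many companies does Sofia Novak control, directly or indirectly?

4

Sofia holds 90% of Lumen, so Sofia controls Lumen.
Sofia and Lumen together hold 58% + 5% = 63% of Thornfield, so Sofia controls Thornfield.
Sofia and Lumen together hold 58% + 35% = 93% of Redfern, so Sofia controls Redfern.
Thornfield and Sofia together hold 55% + 45% = 100% of Sable, so Sofia controls Sable.
No other company's threshold is met.
Sofia controls 4 companies.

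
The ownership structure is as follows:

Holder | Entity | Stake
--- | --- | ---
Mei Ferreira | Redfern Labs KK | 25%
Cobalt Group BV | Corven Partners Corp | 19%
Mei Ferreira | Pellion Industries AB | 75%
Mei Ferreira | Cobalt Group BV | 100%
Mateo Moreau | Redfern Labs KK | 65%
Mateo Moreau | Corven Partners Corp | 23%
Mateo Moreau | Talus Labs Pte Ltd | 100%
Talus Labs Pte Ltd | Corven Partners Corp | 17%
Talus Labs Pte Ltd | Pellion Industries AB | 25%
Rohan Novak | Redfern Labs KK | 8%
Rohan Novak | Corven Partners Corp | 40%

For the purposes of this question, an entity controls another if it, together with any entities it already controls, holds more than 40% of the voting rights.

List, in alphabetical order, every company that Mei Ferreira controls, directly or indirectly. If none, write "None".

Mei holds 100% of Cobalt, so Mei controls Cobalt.
Mei holds 75% of Pellion, so Mei controls Pellion.
No other company's threshold is met.

Cobalt Group BV, Pellion Industries AB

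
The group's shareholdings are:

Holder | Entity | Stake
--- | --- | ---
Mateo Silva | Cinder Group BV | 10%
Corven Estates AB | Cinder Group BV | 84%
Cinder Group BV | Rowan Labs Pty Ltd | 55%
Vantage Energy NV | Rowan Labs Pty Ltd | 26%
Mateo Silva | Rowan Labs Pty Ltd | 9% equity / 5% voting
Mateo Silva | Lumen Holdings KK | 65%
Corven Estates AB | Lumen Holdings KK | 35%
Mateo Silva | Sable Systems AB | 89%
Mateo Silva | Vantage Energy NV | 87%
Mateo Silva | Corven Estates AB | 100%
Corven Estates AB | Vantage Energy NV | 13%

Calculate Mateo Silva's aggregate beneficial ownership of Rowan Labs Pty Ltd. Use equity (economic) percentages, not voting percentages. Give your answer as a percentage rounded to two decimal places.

Mateo reaches Rowan along 5 paths.
Via Corven → Vantage: 100% × 13% × 26% = 3.38%.
Via Vantage: 87% × 26% = 22.62%.
Via Corven → Cinder: 100% × 84% × 55% = 46.2%.
Via Cinder: 10% × 55% = 5.5%.
Direct stake: 9% = 9%.
Total: 3.38% + 22.62% + 46.2% + 5.5% + 9% = 86.7%.
Rounded: 86.70%.

86.70%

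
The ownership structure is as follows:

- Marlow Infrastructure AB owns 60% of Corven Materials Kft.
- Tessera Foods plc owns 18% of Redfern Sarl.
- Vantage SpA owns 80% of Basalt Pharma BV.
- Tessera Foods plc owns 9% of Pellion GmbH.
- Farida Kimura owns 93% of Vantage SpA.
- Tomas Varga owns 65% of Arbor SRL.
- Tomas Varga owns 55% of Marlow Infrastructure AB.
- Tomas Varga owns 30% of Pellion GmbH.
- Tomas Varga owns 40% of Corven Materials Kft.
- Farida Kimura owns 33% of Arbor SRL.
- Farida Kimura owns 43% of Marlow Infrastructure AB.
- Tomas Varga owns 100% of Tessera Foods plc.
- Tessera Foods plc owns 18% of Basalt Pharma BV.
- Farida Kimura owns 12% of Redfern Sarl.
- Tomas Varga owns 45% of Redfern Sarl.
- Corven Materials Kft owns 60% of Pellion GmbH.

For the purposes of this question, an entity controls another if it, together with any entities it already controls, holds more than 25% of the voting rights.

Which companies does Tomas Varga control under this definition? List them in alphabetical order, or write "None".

Tomas holds 100% of Tessera, so Tomas controls Tessera.
Tomas holds 65% of Arbor, so Tomas controls Arbor.
Tomas holds 55% of Marlow, so Tomas controls Marlow.
Marlow and Tomas together hold 60% + 40% = 100% of Corven, so Tomas controls Corven.
Tomas and Tessera together hold 45% + 18% = 63% of Redfern, so Tomas controls Redfern.
Tomas and Corven and Tessera together hold 30% + 60% + 9% = 99% of Pellion, so Tomas controls Pellion.
No other company's threshold is met.

Arbor SRL, Corven Materials Kft, Marlow Infrastructure AB, Pellion GmbH, Redfern Sarl, Tessera Foods plc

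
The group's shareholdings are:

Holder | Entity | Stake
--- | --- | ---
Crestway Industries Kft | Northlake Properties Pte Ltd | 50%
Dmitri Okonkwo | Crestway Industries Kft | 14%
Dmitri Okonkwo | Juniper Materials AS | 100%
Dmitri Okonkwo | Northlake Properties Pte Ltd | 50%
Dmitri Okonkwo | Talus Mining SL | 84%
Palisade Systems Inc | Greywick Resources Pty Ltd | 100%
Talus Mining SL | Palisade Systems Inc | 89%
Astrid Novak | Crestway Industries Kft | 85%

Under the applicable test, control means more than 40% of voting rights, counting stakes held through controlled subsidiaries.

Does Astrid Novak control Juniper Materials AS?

Astrid holds 85% of Crestway, so Astrid controls Crestway.
Crestway holds 50% of Northlake, so Astrid controls Northlake.
Neither Astrid nor any entity Astrid controls holds any voting interest in Juniper.
So Astrid does not control Juniper.

No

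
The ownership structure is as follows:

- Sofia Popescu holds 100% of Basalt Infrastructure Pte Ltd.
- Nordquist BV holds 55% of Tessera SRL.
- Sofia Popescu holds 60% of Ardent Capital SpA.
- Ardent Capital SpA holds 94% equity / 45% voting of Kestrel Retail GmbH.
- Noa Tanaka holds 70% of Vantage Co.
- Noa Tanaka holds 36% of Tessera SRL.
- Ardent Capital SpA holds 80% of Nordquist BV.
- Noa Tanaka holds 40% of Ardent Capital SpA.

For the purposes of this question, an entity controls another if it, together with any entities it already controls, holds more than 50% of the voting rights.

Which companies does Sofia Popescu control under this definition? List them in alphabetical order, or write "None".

Ardent Capital SpA, Basalt Infrastructure Pte Ltd, Nordquist BV, Tessera SRL

Sofia holds 60% of Ardent, so Sofia controls Ardent.
Ardent holds 80% of Nordquist, so Sofia controls Nordquist.
Sofia holds 100% of Basalt, so Sofia controls Basalt.
Nordquist holds 55% of Tessera, so Sofia controls Tessera.
No other company's threshold is met.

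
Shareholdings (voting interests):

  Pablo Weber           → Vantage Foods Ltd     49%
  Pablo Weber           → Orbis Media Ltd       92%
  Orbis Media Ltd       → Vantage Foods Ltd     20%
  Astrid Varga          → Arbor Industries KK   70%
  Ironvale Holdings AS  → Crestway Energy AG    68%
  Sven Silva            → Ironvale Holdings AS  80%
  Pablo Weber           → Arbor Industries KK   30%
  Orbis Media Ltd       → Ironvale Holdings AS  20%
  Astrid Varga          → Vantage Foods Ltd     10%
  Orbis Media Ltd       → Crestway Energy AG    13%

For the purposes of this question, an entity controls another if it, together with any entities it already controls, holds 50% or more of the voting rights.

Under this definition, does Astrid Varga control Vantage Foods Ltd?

Astrid holds 70% of Arbor, so Astrid controls Arbor.
In Vantage, Astrid's side holds only 10%, not ≥ 50%.
So Astrid does not control Vantage.

No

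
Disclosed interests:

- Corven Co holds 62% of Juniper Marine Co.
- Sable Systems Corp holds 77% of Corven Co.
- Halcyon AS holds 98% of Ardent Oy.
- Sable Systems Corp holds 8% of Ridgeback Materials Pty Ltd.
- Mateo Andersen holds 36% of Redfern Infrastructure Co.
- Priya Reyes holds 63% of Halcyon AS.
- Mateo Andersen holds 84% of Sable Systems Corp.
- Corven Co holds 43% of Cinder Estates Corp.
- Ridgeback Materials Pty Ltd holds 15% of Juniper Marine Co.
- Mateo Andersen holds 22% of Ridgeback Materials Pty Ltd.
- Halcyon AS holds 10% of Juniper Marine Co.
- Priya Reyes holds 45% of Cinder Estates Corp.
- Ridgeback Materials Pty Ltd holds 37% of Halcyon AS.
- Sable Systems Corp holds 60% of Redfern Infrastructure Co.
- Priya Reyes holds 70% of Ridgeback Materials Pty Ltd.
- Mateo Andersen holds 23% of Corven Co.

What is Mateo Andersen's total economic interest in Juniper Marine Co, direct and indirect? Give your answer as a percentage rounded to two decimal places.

59.73%

Mateo reaches Juniper along 6 paths.
Via Corven: 23% × 62% = 14.26%.
Via Sable → Corven: 84% × 77% × 62% = 40.1016%.
Via Ridgeback → Halcyon: 22% × 37% × 10% = 0.814%.
Via Sable → Ridgeback → Halcyon: 84% × 8% × 37% × 10% = 0.24864%.
Via Ridgeback: 22% × 15% = 3.3%.
Via Sable → Ridgeback: 84% × 8% × 15% = 1.008%.
Total: 14.26% + 40.1016% + 0.814% + 0.24864% + 3.3% + 1.008% = 59.73224%.
Rounded: 59.73%.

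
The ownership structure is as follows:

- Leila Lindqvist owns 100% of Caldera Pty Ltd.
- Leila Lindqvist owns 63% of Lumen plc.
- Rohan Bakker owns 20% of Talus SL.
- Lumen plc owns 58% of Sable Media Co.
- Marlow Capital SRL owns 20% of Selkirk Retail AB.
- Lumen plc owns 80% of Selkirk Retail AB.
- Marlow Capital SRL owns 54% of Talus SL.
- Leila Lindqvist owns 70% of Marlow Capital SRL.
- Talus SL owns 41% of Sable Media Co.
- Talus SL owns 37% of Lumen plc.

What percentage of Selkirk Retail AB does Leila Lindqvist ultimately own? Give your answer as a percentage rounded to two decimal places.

75.59%

Leila reaches Selkirk along 3 paths.
Via Marlow → Talus → Lumen: 70% × 54% × 37% × 80% = 11.1888%.
Via Lumen: 63% × 80% = 50.4%.
Via Marlow: 70% × 20% = 14%.
Total: 11.1888% + 50.4% + 14% = 75.5888%.
Rounded: 75.59%.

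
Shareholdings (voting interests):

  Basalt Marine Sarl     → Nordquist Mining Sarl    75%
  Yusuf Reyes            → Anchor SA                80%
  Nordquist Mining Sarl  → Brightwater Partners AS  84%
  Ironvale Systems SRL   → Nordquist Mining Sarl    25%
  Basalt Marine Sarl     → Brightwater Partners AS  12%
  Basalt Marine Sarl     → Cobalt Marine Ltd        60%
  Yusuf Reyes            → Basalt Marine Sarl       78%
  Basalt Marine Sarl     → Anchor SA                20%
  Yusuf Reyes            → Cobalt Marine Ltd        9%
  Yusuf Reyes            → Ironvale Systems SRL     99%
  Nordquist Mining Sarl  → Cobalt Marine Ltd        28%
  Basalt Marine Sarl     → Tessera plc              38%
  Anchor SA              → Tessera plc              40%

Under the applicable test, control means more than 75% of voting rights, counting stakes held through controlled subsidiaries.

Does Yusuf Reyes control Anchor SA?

Yusuf holds 78% of Basalt, so Yusuf controls Basalt.
Basalt and Yusuf together hold 20% + 80% = 100% of Anchor, so Yusuf controls Anchor.

Yes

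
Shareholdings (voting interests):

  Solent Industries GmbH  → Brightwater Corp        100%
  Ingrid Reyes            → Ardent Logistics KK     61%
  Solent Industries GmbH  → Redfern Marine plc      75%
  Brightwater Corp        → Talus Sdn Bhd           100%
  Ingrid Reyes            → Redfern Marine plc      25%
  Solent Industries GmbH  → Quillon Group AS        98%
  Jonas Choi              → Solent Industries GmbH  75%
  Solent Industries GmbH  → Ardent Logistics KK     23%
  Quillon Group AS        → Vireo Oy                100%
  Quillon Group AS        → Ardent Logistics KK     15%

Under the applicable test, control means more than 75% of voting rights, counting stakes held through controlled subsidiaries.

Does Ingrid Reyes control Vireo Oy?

No

Ingrid's largest direct stake is 61% in Ardent, which does not meet the threshold, so Ingrid controls no company.
Neither Ingrid nor any entity Ingrid controls holds any voting interest in Vireo.
So Ingrid does not control Vireo.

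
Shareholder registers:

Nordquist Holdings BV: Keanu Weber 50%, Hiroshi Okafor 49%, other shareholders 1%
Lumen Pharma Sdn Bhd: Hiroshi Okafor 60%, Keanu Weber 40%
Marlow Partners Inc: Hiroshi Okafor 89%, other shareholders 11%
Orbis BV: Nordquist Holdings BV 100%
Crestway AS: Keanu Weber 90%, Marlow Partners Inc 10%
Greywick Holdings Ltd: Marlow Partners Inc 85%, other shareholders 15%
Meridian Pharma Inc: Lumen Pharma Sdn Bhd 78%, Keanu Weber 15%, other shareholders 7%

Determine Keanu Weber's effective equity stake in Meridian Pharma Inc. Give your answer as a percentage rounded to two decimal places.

46.20%

Keanu reaches Meridian along 2 paths.
Via Lumen: 40% × 78% = 31.2%.
Direct stake: 15% = 15%.
Total: 31.2% + 15% = 46.2%.
Rounded: 46.20%.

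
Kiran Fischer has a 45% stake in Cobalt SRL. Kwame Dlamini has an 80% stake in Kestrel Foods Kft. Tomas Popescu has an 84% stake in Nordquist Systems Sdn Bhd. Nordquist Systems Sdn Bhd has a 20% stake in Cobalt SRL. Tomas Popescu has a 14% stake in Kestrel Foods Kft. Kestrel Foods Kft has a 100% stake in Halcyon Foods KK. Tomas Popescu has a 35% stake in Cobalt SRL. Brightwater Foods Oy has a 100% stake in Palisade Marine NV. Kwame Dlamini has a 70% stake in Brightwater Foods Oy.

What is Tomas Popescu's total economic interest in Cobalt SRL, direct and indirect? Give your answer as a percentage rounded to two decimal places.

Tomas reaches Cobalt along 2 paths.
Via Nordquist: 84% × 20% = 16.8%.
Direct stake: 35% = 35%.
Total: 16.8% + 35% = 51.8%.
Rounded: 51.80%.

51.80%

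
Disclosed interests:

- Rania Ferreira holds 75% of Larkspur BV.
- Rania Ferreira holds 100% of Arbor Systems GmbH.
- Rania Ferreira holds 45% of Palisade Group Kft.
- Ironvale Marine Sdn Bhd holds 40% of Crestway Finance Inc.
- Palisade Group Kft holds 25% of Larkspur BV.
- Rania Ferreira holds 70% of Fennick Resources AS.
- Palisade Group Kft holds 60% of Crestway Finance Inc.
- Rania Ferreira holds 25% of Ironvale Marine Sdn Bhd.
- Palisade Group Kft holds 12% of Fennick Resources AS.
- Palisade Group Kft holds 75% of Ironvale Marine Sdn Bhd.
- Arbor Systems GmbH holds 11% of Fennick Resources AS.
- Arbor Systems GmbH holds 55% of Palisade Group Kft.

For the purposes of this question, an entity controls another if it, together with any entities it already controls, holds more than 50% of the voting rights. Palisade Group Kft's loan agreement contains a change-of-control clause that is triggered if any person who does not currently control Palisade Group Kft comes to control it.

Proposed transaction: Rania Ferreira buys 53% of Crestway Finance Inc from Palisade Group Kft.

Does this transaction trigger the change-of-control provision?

No

The purchase adds only to Rania's holdings (Palisade's stake shrinks), so Rania is the only person who could newly come to control Palisade.
Rania holds 100% of Arbor, so Rania controls Arbor.
Arbor and Rania together hold 55% + 45% = 100% of Palisade, so Rania controls Palisade.
So Rania already controls Palisade before the transaction.
After the purchase, Rania holds 53% of Crestway directly, and Palisade's stake falls to 7%.
Rania controlled Palisade already, so this is not a new person acquiring control; every other person's position is unchanged or reduced.
No new person acquires control, so the clause is not triggered.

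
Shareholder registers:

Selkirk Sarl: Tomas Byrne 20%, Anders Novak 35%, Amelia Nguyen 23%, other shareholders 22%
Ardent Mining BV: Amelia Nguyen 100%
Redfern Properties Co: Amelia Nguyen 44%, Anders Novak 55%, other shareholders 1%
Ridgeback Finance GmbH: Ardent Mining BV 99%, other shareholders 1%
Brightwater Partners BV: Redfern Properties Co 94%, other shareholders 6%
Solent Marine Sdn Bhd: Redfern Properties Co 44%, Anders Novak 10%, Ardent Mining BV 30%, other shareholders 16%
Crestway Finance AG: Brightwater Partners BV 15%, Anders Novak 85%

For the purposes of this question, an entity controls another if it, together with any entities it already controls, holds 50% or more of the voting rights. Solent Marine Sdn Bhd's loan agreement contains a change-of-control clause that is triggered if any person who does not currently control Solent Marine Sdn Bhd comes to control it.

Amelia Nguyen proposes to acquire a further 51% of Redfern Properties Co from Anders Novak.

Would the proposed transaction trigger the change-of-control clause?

Yes

The purchase adds only to Amelia's holdings (Anders's stake shrinks), so Amelia is the only person who could newly come to control Solent.
Amelia holds 100% of Ardent, so Amelia controls Ardent.
Ardent holds 99% of Ridgeback, so Amelia controls Ridgeback.
In Solent, Amelia's side holds only 30%, not ≥ 50%.
So before the transaction, Amelia does not control Solent.
After the purchase, Amelia's direct stake in Redfern rises to 44% + 51% = 95%, and Anders's stake falls to 4%.
Amelia holds 95% of Redfern, so Amelia controls Redfern.
Redfern and Ardent together hold 44% + 30% = 74% of Solent, so Amelia controls Solent.
Amelia did not control Solent before and does after, so the clause is triggered.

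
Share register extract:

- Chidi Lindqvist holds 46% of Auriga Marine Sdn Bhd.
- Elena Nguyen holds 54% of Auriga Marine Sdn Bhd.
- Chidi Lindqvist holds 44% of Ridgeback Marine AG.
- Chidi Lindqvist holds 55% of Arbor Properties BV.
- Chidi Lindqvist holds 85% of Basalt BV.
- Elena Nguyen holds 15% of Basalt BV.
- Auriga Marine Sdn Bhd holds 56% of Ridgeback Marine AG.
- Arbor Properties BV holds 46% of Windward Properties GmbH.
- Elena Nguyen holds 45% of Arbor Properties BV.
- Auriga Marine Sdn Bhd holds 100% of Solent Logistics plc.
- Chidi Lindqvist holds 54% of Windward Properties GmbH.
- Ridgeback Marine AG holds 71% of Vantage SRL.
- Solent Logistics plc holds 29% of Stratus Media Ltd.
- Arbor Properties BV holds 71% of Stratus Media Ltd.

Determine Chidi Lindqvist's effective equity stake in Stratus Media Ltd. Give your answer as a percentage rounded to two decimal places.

Chidi reaches Stratus along 2 paths.
Via Auriga → Solent: 46% × 100% × 29% = 13.34%.
Via Arbor: 55% × 71% = 39.05%.
Total: 13.34% + 39.05% = 52.39%.

52.39%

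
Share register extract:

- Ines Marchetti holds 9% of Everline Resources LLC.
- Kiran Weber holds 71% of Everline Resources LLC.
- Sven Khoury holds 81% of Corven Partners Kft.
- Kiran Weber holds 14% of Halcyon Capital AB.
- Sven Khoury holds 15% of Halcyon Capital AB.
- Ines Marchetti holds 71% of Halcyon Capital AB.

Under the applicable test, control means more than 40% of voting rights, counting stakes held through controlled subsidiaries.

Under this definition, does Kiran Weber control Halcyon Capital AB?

Kiran holds 71% of Everline, so Kiran controls Everline.
In Halcyon, Kiran's side holds only 14%, not > 40%.
So Kiran does not control Halcyon.

No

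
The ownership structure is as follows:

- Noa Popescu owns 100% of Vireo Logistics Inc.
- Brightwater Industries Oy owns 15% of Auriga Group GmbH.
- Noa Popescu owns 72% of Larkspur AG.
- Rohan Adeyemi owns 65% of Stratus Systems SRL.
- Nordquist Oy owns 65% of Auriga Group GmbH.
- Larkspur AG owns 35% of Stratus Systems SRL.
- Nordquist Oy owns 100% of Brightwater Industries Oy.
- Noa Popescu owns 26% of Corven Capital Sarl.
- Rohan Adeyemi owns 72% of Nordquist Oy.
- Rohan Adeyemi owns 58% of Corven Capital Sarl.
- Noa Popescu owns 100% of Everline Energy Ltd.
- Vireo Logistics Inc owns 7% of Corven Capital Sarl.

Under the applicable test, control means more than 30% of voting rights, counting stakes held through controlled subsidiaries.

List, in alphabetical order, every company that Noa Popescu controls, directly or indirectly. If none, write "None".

Corven Capital Sarl, Everline Energy Ltd, Larkspur AG, Stratus Systems SRL, Vireo Logistics Inc

Noa holds 100% of Everline, so Noa controls Everline.
Noa holds 100% of Vireo, so Noa controls Vireo.
Noa and Vireo together hold 26% + 7% = 33% of Corven, so Noa controls Corven.
Noa holds 72% of Larkspur, so Noa controls Larkspur.
Larkspur holds 35% of Stratus, so Noa controls Stratus.
No other company's threshold is met.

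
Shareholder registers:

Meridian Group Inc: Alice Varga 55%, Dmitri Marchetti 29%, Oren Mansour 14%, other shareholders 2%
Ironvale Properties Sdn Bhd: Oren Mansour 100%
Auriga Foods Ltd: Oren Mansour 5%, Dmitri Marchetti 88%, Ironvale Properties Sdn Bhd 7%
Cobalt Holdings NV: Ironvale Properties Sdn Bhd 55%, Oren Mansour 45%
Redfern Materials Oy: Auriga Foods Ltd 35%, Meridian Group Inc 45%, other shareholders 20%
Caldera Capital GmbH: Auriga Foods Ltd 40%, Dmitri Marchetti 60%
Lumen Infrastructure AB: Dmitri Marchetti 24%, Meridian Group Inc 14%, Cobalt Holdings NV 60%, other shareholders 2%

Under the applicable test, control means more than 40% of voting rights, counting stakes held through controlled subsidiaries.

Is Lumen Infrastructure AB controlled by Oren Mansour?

Yes

Oren holds 100% of Ironvale, so Oren controls Ironvale.
Ironvale and Oren together hold 55% + 45% = 100% of Cobalt, so Oren controls Cobalt.
Cobalt holds 60% of Lumen, so Oren controls Lumen.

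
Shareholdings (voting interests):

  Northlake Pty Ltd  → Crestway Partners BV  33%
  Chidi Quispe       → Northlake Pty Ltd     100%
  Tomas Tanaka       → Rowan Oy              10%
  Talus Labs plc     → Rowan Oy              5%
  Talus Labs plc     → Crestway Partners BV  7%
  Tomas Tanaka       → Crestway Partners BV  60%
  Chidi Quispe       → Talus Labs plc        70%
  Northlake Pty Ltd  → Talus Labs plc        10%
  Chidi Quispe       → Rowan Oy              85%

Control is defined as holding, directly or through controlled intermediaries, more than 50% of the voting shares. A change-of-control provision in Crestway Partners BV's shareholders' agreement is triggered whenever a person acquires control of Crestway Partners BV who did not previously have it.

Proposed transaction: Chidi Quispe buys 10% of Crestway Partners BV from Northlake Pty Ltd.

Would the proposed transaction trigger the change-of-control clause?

No

The purchase adds only to Chidi's holdings (Northlake's stake shrinks), so Chidi is the only person who could newly come to control Crestway.
Chidi holds 100% of Northlake, so Chidi controls Northlake.
Chidi and Northlake together hold 70% + 10% = 80% of Talus, so Chidi controls Talus.
Chidi and Talus together hold 85% + 5% = 90% of Rowan, so Chidi controls Rowan.
In Crestway, Chidi's side holds only 7% + 33% = 40%, not > 50%.
So before the transaction, Chidi does not control Crestway.
After the purchase, Chidi holds 10% of Crestway directly, and Northlake's stake falls to 23%.
After the transaction, Chidi's side holds 7% + 23% + 10% = 40% of Crestway, not > 50%, so Chidi still does not control Crestway.
No new person acquires control, so the clause is not triggered.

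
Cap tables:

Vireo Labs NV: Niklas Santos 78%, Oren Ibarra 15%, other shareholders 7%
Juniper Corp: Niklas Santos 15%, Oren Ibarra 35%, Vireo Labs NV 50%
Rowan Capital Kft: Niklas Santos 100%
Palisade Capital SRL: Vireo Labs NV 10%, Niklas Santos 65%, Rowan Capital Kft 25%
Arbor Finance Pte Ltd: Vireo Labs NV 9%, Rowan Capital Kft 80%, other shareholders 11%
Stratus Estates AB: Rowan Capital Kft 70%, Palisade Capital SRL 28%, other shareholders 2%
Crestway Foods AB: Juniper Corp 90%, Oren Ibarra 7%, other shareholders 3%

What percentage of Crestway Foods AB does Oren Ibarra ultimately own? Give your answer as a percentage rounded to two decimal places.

45.25%

Oren reaches Crestway along 3 paths.
Via Juniper: 35% × 90% = 31.5%.
Via Vireo → Juniper: 15% × 50% × 90% = 6.75%.
Direct stake: 7% = 7%.
Total: 31.5% + 6.75% + 7% = 45.25%.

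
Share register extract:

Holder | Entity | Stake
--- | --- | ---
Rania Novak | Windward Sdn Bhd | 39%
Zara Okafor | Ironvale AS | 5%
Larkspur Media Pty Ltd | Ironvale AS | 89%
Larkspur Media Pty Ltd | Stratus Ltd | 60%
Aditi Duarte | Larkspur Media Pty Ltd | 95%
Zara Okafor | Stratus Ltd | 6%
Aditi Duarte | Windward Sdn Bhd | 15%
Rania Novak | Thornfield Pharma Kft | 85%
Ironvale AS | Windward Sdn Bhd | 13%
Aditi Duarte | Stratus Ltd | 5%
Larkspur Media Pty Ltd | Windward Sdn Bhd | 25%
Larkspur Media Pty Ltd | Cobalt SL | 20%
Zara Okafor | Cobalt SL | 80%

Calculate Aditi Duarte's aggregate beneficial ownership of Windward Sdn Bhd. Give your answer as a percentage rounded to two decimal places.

Aditi reaches Windward along 3 paths.
Direct stake: 15% = 15%.
Via Larkspur: 95% × 25% = 23.75%.
Via Larkspur → Ironvale: 95% × 89% × 13% = 10.9915%.
Total: 15% + 23.75% + 10.9915% = 49.7415%.
Rounded: 49.74%.

49.74%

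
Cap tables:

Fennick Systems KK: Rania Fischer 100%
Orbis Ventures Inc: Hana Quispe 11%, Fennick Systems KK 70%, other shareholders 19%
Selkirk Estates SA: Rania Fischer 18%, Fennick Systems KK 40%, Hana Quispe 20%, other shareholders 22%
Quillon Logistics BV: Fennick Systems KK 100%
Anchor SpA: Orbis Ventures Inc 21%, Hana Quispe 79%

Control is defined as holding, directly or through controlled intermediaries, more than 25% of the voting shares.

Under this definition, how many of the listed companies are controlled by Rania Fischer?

4

Rania holds 100% of Fennick, so Rania controls Fennick.
Fennick holds 70% of Orbis, so Rania controls Orbis.
Rania and Fennick together hold 18% + 40% = 58% of Selkirk, so Rania controls Selkirk.
Fennick holds 100% of Quillon, so Rania controls Quillon.
No other company's threshold is met.
Rania controls 4 companies.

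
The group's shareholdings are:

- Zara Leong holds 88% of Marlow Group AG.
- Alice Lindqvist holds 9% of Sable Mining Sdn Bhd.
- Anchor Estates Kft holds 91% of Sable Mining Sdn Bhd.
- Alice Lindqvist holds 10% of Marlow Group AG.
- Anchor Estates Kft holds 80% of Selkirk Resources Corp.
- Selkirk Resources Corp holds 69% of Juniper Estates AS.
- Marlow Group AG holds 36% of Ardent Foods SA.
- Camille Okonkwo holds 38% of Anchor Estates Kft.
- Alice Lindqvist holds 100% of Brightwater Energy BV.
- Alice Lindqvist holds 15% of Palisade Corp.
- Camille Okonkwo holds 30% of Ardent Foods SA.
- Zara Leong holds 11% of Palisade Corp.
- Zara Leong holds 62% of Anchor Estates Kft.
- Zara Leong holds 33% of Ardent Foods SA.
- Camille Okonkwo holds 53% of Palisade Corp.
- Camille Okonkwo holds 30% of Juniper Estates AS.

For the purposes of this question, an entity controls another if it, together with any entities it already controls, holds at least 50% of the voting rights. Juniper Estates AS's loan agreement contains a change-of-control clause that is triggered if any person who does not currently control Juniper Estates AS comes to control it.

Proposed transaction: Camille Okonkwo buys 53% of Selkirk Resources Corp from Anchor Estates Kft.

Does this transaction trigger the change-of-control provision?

The purchase adds only to Camille's holdings (Anchor's stake shrinks), so Camille is the only person who could newly come to control Juniper.
Camille holds 53% of Palisade, so Camille controls Palisade.
In Juniper, Camille's side holds only 30%, not ≥ 50%.
So before the transaction, Camille does not control Juniper.
After the purchase, Camille holds 53% of Selkirk directly, and Anchor's stake falls to 27%.
Camille holds 53% of Selkirk, so Camille controls Selkirk.
Camille and Selkirk together hold 30% + 69% = 99% of Juniper, so Camille controls Juniper.
Camille did not control Juniper before and does after, so the clause is triggered.

Yes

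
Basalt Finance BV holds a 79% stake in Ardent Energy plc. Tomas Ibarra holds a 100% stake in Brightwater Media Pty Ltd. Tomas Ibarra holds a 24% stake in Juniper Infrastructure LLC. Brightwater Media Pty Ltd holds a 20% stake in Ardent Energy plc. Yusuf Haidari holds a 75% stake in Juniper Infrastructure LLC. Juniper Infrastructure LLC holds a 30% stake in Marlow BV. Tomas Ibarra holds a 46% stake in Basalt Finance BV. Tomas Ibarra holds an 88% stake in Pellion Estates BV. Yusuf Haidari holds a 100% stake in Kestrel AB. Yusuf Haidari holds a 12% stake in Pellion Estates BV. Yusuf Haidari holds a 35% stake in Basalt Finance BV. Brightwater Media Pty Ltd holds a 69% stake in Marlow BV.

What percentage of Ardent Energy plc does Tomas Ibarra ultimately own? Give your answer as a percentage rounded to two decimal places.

Tomas reaches Ardent along 2 paths.
Via Basalt: 46% × 79% = 36.34%.
Via Brightwater: 100% × 20% = 20%.
Total: 36.34% + 20% = 56.34%.

56.34%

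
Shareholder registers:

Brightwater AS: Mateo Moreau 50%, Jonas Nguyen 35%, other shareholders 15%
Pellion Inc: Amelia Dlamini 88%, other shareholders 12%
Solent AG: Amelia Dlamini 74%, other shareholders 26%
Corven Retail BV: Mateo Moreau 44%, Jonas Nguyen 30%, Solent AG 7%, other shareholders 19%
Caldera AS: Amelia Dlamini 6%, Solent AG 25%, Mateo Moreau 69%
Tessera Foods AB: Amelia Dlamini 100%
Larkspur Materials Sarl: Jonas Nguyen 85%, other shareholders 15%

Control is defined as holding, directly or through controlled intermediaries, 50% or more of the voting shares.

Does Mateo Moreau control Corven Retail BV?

Mateo holds 50% of Brightwater, so Mateo controls Brightwater.
Mateo holds 69% of Caldera, so Mateo controls Caldera.
In Corven, Mateo's side holds only 44%, not ≥ 50%.
So Mateo does not control Corven.

No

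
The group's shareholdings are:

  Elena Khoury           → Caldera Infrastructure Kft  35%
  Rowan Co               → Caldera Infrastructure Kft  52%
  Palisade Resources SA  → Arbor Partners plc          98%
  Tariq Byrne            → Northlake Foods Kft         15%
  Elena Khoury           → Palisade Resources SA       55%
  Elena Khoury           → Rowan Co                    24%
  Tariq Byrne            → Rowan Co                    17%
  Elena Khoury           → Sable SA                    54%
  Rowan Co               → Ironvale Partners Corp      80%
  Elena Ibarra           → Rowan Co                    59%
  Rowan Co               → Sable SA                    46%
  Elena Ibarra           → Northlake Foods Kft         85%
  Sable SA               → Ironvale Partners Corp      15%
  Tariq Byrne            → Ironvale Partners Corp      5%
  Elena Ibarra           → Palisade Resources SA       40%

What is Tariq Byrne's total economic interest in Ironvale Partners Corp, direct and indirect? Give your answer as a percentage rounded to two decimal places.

19.77%

Tariq reaches Ironvale along 3 paths.
Via Rowan: 17% × 80% = 13.6%.
Via Rowan → Sable: 17% × 46% × 15% = 1.173%.
Direct stake: 5% = 5%.
Total: 13.6% + 1.173% + 5% = 19.773%.
Rounded: 19.77%.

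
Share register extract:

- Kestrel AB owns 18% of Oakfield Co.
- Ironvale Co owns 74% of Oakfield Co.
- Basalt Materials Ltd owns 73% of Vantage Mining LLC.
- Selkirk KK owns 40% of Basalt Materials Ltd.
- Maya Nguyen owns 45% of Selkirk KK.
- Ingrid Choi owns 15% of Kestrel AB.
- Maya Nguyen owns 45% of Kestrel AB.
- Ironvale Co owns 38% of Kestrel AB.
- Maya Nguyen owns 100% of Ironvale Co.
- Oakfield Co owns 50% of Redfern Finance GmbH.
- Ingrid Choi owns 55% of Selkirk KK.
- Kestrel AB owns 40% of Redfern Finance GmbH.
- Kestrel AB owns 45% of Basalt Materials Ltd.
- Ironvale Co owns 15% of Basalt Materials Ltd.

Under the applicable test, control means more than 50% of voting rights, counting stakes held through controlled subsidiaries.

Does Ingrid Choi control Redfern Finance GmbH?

No

Ingrid holds 55% of Selkirk, so Ingrid controls Selkirk.
Neither Ingrid nor any entity Ingrid controls holds any voting interest in Redfern.
So Ingrid does not control Redfern.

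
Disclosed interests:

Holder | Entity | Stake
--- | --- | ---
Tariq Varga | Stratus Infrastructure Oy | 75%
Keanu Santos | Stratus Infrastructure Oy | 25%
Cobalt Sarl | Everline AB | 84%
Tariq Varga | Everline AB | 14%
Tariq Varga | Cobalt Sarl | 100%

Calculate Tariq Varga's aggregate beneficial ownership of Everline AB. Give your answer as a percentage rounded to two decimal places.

Tariq reaches Everline along 2 paths.
Direct stake: 14% = 14%.
Via Cobalt: 100% × 84% = 84%.
Total: 14% + 84% = 98%.
Rounded: 98.00%.

98.00%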